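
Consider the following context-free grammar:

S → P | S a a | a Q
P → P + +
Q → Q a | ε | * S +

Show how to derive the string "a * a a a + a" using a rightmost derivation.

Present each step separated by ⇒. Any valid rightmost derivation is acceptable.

S ⇒ a Q ⇒ a Q a ⇒ a * S + a ⇒ a * S a a + a ⇒ a * a Q a a + a ⇒ a * a a a + a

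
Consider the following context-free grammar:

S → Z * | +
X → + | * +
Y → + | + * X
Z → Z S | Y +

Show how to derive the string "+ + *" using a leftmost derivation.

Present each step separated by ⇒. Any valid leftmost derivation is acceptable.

S ⇒ Z * ⇒ Y + * ⇒ + + *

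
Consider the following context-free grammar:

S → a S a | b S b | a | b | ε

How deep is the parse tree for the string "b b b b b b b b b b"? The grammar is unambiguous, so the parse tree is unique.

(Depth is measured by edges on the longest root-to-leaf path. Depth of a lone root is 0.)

6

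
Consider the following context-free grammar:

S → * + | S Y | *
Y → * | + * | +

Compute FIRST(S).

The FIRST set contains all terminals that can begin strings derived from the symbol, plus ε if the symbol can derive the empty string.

We compute FIRST(S) using the standard algorithm.
FIRST(S) = {*}
FIRST(Y) = {*, +}
Therefore, FIRST(S) = {*}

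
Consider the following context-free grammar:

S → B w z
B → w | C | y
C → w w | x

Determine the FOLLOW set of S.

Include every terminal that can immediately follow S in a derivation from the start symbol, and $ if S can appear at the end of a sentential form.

We compute FOLLOW(S) using the standard algorithm.
FOLLOW(S) starts with {$}.
FIRST(B) = {w, x, y}
FIRST(C) = {w, x}
FIRST(S) = {w, x, y}
FOLLOW(B) = {w}
FOLLOW(C) = {w}
FOLLOW(S) = {$}
Therefore, FOLLOW(S) = {$}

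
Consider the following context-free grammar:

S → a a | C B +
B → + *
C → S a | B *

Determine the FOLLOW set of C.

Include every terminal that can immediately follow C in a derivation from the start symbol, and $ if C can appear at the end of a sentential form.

We compute FOLLOW(C) using the standard algorithm.
FOLLOW(S) starts with {$}.
FIRST(B) = {+}
FIRST(C) = {+, a}
FIRST(S) = {+, a}
FOLLOW(B) = {*, +}
FOLLOW(C) = {+}
FOLLOW(S) = {$, a}
Therefore, FOLLOW(C) = {+}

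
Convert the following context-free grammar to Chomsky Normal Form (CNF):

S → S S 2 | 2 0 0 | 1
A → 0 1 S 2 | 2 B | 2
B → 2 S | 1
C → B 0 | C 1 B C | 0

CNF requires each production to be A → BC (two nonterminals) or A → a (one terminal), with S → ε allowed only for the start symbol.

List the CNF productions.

T2 → 2; T0 → 0; S → 1; T1 → 1; A → 2; B → 1; C → 0; S → S X0; X0 → S T2; S → T2 X1; X1 → T0 T0; A → T0 X2; X2 → T1 X3; X3 → S T2; A → T2 B; B → T2 S; C → B T0; C → C X4; X4 → T1 X5; X5 → B C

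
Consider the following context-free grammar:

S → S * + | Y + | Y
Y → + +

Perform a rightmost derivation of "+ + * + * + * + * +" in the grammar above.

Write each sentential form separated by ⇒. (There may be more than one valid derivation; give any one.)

S ⇒ S * + ⇒ S * + * + ⇒ S * + * + * + ⇒ S * + * + * + * + ⇒ Y * + * + * + * + ⇒ + + * + * + * + * +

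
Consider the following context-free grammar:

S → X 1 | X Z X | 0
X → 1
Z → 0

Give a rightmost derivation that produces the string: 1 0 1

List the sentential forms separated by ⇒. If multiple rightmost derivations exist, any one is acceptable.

S ⇒ X Z X ⇒ X Z 1 ⇒ X 0 1 ⇒ 1 0 1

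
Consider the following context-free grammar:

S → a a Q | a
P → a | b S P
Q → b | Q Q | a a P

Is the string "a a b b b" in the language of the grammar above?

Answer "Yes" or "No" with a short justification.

Yes - a valid derivation exists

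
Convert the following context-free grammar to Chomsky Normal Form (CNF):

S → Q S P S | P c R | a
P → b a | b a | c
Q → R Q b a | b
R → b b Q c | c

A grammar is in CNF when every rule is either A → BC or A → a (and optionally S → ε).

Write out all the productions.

TC → c; S → a; TB → b; TA → a; P → c; Q → b; R → c; S → Q X0; X0 → S X1; X1 → P S; S → P X2; X2 → TC R; P → TB TA; P → TB TA; Q → R X3; X3 → Q X4; X4 → TB TA; R → TB X5; X5 → TB X6; X6 → Q TC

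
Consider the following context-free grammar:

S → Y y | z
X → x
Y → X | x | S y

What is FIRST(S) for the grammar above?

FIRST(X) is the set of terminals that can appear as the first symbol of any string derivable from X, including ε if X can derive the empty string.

We compute FIRST(S) using the standard algorithm.
FIRST(S) = {x, z}
FIRST(X) = {x}
FIRST(Y) = {x, z}
Therefore, FIRST(S) = {x, z}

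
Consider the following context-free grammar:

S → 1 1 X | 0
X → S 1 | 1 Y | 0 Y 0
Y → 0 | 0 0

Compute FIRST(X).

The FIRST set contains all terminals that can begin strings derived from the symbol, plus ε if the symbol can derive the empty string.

We compute FIRST(X) using the standard algorithm.
FIRST(S) = {0, 1}
FIRST(X) = {0, 1}
FIRST(Y) = {0}
Therefore, FIRST(X) = {0, 1}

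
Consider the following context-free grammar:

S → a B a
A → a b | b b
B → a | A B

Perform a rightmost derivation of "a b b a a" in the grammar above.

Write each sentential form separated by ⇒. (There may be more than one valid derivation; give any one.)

S ⇒ a B a ⇒ a A B a ⇒ a A a a ⇒ a b b a a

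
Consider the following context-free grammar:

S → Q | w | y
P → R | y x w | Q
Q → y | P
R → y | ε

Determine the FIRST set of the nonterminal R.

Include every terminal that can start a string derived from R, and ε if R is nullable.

We compute FIRST(R) using the standard algorithm.
FIRST(P) = {y, ε}
FIRST(Q) = {y, ε}
FIRST(R) = {y, ε}
FIRST(S) = {w, y, ε}
Therefore, FIRST(R) = {y, ε}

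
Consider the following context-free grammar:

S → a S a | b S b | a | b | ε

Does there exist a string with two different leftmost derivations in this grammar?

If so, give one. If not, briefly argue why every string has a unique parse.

No - every string in the language has a unique leftmost derivation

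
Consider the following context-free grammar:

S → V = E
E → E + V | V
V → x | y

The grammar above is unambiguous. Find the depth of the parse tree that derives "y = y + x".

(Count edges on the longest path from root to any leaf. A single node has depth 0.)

4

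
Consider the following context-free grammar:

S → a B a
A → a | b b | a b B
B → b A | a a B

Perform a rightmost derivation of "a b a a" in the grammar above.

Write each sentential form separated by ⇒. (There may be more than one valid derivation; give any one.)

S ⇒ a B a ⇒ a b A a ⇒ a b a a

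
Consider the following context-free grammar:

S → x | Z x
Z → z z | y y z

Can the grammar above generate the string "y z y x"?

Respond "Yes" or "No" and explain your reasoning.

No - no valid derivation exists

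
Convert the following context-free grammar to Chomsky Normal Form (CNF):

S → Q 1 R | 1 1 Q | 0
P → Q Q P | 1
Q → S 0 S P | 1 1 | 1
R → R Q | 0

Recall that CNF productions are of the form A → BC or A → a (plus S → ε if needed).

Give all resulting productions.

T1 → 1; S → 0; P → 1; T0 → 0; Q → 1; R → 0; S → Q X0; X0 → T1 R; S → T1 X1; X1 → T1 Q; P → Q X2; X2 → Q P; Q → S X3; X3 → T0 X4; X4 → S P; Q → T1 T1; R → R Q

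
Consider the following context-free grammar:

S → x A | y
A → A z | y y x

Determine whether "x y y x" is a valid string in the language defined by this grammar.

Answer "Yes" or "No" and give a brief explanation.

Yes - a valid derivation exists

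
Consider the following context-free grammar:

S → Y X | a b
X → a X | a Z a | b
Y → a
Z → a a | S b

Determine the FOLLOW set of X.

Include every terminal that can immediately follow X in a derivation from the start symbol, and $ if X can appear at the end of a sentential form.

We compute FOLLOW(X) using the standard algorithm.
FOLLOW(S) starts with {$}.
FIRST(S) = {a}
FIRST(X) = {a, b}
FIRST(Y) = {a}
FIRST(Z) = {a}
FOLLOW(S) = {$, b}
FOLLOW(X) = {$, b}
FOLLOW(Y) = {a, b}
FOLLOW(Z) = {a}
Therefore, FOLLOW(X) = {$, b}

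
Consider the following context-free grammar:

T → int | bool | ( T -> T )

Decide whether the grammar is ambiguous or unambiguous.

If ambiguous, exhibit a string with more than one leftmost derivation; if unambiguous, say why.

Unambiguous - every string in the language has a unique leftmost derivation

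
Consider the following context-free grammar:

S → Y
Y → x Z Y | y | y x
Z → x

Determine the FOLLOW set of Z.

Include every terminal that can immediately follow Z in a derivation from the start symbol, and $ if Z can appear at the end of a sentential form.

We compute FOLLOW(Z) using the standard algorithm.
FOLLOW(S) starts with {$}.
FIRST(S) = {x, y}
FIRST(Y) = {x, y}
FIRST(Z) = {x}
FOLLOW(S) = {$}
FOLLOW(Y) = {$}
FOLLOW(Z) = {x, y}
Therefore, FOLLOW(Z) = {x, y}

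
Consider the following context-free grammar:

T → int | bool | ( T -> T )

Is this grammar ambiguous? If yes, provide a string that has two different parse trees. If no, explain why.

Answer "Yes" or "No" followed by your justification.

No - the grammar is unambiguous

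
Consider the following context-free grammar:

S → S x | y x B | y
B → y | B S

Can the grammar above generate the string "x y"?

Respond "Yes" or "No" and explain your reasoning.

No - no valid derivation exists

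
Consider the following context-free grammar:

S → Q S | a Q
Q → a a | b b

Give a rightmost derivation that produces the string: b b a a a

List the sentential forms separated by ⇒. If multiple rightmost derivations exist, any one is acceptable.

S ⇒ Q S ⇒ Q a Q ⇒ Q a a a ⇒ b b a a a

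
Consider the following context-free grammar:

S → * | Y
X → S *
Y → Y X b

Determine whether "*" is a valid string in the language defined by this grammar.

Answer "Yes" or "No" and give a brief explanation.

Yes - a valid derivation exists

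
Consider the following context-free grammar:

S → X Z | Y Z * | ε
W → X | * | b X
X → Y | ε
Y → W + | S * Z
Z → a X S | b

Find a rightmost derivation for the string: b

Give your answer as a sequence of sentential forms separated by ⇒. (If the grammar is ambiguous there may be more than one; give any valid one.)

S ⇒ X Z ⇒ X b ⇒ b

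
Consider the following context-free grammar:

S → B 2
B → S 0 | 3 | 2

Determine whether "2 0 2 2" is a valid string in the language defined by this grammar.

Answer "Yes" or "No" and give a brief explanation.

No - no valid derivation exists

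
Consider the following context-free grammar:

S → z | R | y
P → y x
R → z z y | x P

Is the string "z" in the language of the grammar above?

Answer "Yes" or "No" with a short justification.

Yes - a valid derivation exists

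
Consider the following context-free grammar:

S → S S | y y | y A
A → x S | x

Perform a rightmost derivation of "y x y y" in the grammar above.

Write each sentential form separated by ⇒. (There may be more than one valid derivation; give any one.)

S ⇒ y A ⇒ y x S ⇒ y x y y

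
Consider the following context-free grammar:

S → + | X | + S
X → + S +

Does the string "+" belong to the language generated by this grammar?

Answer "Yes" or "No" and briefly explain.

Yes - a valid derivation exists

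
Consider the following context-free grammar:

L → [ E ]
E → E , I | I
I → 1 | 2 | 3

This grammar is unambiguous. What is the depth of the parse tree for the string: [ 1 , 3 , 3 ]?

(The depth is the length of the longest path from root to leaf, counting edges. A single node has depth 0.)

5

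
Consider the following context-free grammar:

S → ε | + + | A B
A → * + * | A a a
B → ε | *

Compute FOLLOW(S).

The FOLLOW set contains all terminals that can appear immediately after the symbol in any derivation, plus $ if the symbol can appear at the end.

We compute FOLLOW(S) using the standard algorithm.
FOLLOW(S) starts with {$}.
FIRST(A) = {*}
FIRST(B) = {*, ε}
FIRST(S) = {*, +, ε}
FOLLOW(A) = {$, *, a}
FOLLOW(B) = {$}
FOLLOW(S) = {$}
Therefore, FOLLOW(S) = {$}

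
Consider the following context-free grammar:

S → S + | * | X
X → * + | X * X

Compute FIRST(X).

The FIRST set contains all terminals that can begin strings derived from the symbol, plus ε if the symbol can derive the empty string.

We compute FIRST(X) using the standard algorithm.
FIRST(S) = {*}
FIRST(X) = {*}
Therefore, FIRST(X) = {*}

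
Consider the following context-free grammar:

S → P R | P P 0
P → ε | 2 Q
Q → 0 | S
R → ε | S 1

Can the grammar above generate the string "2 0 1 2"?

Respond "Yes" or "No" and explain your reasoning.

No - no valid derivation exists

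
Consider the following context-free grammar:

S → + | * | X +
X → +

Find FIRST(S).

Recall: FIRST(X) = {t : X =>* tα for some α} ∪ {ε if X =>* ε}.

We compute FIRST(S) using the standard algorithm.
FIRST(S) = {*, +}
FIRST(X) = {+}
Therefore, FIRST(S) = {*, +}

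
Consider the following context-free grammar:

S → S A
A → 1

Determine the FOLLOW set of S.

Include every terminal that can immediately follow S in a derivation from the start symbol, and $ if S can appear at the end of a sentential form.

We compute FOLLOW(S) using the standard algorithm.
FOLLOW(S) starts with {$}.
FIRST(A) = {1}
FIRST(S) = {}
FOLLOW(A) = {$, 1}
FOLLOW(S) = {$, 1}
Therefore, FOLLOW(S) = {$, 1}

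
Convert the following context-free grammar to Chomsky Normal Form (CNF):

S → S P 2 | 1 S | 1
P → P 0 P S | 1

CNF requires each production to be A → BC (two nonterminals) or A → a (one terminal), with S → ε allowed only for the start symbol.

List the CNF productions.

T2 → 2; T1 → 1; S → 1; T0 → 0; P → 1; S → S X0; X0 → P T2; S → T1 S; P → P X1; X1 → T0 X2; X2 → P S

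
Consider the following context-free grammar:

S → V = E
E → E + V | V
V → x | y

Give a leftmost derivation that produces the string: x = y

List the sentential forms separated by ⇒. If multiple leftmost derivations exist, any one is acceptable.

S ⇒ V = E ⇒ x = E ⇒ x = V ⇒ x = y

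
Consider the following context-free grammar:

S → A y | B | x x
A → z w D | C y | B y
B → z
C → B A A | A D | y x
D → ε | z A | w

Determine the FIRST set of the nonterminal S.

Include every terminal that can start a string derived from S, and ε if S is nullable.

We compute FIRST(S) using the standard algorithm.
FIRST(A) = {y, z}
FIRST(B) = {z}
FIRST(C) = {y, z}
FIRST(D) = {w, z, ε}
FIRST(S) = {x, y, z}
Therefore, FIRST(S) = {x, y, z}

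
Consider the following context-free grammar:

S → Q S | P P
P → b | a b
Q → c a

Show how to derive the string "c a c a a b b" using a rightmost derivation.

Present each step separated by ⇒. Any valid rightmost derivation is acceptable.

S ⇒ Q S ⇒ Q Q S ⇒ Q Q P P ⇒ Q Q P b ⇒ Q Q a b b ⇒ Q c a a b b ⇒ c a c a a b b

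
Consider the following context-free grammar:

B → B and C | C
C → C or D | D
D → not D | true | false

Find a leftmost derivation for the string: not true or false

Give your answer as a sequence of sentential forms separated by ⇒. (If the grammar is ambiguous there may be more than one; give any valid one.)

B ⇒ C ⇒ C or D ⇒ D or D ⇒ not D or D ⇒ not true or D ⇒ not true or false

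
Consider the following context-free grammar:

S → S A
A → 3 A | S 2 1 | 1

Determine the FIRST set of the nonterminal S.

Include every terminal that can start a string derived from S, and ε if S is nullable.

We compute FIRST(S) using the standard algorithm.
FIRST(A) = {1, 3}
FIRST(S) = {}
Therefore, FIRST(S) = {}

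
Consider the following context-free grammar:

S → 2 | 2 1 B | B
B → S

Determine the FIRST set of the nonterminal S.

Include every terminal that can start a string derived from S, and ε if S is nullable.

We compute FIRST(S) using the standard algorithm.
FIRST(B) = {2}
FIRST(S) = {2}
Therefore, FIRST(S) = {2}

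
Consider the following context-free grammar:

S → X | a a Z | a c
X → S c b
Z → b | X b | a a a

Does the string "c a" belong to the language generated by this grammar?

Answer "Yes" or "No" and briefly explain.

No - no valid derivation exists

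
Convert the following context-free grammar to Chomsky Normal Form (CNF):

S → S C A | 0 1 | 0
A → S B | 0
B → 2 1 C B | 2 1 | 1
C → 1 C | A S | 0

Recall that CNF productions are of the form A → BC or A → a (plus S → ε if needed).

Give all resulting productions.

T0 → 0; T1 → 1; S → 0; A → 0; T2 → 2; B → 1; C → 0; S → S X0; X0 → C A; S → T0 T1; A → S B; B → T2 X1; X1 → T1 X2; X2 → C B; B → T2 T1; C → T1 C; C → A S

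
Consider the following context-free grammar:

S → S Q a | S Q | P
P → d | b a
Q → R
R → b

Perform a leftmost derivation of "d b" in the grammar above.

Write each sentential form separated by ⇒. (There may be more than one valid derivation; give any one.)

S ⇒ S Q ⇒ P Q ⇒ d Q ⇒ d R ⇒ d b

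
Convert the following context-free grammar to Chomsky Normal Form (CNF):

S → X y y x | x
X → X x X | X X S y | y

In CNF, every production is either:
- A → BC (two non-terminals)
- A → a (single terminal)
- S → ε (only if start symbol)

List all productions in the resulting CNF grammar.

TY → y; TX → x; S → x; X → y; S → X X0; X0 → TY X1; X1 → TY TX; X → X X2; X2 → TX X; X → X X3; X3 → X X4; X4 → S TY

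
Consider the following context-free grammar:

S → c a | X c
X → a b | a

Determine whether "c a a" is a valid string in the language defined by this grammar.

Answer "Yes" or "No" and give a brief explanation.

No - no valid derivation exists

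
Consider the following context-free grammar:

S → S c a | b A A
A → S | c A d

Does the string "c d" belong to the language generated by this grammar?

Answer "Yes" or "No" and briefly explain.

No - no valid derivation exists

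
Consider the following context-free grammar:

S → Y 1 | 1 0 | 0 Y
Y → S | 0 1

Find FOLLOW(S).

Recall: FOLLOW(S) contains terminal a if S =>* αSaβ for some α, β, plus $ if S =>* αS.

We compute FOLLOW(S) using the standard algorithm.
FOLLOW(S) starts with {$}.
FIRST(S) = {0, 1}
FIRST(Y) = {0, 1}
FOLLOW(S) = {$, 1}
FOLLOW(Y) = {$, 1}
Therefore, FOLLOW(S) = {$, 1}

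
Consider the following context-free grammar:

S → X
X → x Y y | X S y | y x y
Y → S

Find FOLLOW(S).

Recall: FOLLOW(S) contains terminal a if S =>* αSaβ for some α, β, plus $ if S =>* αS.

We compute FOLLOW(S) using the standard algorithm.
FOLLOW(S) starts with {$}.
FIRST(S) = {x, y}
FIRST(X) = {x, y}
FIRST(Y) = {x, y}
FOLLOW(S) = {$, y}
FOLLOW(X) = {$, x, y}
FOLLOW(Y) = {y}
Therefore, FOLLOW(S) = {$, y}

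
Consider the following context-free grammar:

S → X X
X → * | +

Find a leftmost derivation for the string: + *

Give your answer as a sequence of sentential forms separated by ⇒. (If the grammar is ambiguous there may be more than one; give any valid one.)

S ⇒ X X ⇒ + X ⇒ + *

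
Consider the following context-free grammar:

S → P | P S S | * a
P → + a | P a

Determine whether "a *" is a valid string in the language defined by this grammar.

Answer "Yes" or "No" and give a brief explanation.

No - no valid derivation exists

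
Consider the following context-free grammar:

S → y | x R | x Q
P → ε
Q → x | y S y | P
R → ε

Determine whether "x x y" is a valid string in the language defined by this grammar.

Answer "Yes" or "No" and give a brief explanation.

No - no valid derivation exists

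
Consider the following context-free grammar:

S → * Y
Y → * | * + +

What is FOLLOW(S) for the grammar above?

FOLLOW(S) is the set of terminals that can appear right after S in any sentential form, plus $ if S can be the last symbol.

We compute FOLLOW(S) using the standard algorithm.
FOLLOW(S) starts with {$}.
FIRST(S) = {*}
FIRST(Y) = {*}
FOLLOW(S) = {$}
FOLLOW(Y) = {$}
Therefore, FOLLOW(S) = {$}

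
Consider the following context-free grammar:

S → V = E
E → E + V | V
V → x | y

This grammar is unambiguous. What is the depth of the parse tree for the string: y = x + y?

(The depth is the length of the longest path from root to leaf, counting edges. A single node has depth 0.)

4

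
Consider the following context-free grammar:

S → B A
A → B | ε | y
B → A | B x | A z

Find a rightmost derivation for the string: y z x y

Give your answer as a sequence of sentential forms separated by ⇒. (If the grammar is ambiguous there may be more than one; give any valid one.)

S ⇒ B A ⇒ B y ⇒ B x y ⇒ A z x y ⇒ y z x y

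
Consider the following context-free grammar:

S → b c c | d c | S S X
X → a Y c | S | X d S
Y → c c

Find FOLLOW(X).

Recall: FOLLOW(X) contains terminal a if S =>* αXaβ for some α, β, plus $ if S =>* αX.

We compute FOLLOW(X) using the standard algorithm.
FOLLOW(S) starts with {$}.
FIRST(S) = {b, d}
FIRST(X) = {a, b, d}
FIRST(Y) = {c}
FOLLOW(S) = {$, a, b, d}
FOLLOW(X) = {$, a, b, d}
FOLLOW(Y) = {c}
Therefore, FOLLOW(X) = {$, a, b, d}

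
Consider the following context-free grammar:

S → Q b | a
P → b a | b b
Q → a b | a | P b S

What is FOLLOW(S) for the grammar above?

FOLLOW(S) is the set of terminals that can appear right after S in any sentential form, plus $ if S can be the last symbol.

We compute FOLLOW(S) using the standard algorithm.
FOLLOW(S) starts with {$}.
FIRST(P) = {b}
FIRST(Q) = {a, b}
FIRST(S) = {a, b}
FOLLOW(P) = {b}
FOLLOW(Q) = {b}
FOLLOW(S) = {$, b}
Therefore, FOLLOW(S) = {$, b}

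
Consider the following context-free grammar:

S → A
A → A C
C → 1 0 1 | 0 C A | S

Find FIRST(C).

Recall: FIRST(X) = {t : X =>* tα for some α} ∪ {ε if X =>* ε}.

We compute FIRST(C) using the standard algorithm.
FIRST(A) = {}
FIRST(C) = {0, 1}
FIRST(S) = {}
Therefore, FIRST(C) = {0, 1}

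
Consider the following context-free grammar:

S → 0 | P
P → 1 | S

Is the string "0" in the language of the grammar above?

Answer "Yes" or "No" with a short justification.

Yes - a valid derivation exists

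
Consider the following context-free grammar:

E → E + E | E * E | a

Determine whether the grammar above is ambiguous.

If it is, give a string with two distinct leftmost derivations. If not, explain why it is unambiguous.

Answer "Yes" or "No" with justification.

Yes - the string 'a + a * a * a + a' has two distinct leftmost derivations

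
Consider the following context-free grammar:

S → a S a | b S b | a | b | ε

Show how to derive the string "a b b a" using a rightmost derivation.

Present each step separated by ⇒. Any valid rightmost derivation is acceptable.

S ⇒ a S a ⇒ a b S b a ⇒ a b b a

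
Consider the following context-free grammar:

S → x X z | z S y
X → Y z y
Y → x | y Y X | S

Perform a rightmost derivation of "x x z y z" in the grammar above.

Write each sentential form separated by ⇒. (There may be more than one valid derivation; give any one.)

S ⇒ x X z ⇒ x Y z y z ⇒ x x z y z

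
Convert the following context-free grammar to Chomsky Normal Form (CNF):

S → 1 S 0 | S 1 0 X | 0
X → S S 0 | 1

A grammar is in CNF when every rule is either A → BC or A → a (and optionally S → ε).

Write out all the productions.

T1 → 1; T0 → 0; S → 0; X → 1; S → T1 X0; X0 → S T0; S → S X1; X1 → T1 X2; X2 → T0 X; X → S X3; X3 → S T0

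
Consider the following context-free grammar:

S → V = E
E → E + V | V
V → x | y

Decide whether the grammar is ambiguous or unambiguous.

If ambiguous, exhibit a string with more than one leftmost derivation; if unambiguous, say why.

Unambiguous - every string in the language has a unique leftmost derivation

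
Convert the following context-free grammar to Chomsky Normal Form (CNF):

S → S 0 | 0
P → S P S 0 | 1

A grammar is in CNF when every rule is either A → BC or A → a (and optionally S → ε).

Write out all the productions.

T0 → 0; S → 0; P → 1; S → S T0; P → S X0; X0 → P X1; X1 → S T0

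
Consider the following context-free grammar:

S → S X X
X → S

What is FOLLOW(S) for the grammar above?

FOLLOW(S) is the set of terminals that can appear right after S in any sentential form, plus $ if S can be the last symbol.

We compute FOLLOW(S) using the standard algorithm.
FOLLOW(S) starts with {$}.
FIRST(S) = {}
FIRST(X) = {}
FOLLOW(S) = {$}
FOLLOW(X) = {$}
Therefore, FOLLOW(S) = {$}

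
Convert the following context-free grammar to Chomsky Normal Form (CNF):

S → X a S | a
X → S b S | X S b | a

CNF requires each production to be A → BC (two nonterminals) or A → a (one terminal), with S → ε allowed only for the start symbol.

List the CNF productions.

TA → a; S → a; TB → b; X → a; S → X X0; X0 → TA S; X → S X1; X1 → TB S; X → X X2; X2 → S TB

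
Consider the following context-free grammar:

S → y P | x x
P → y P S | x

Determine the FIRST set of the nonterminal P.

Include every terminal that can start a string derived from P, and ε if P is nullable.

We compute FIRST(P) using the standard algorithm.
FIRST(P) = {x, y}
FIRST(S) = {x, y}
Therefore, FIRST(P) = {x, y}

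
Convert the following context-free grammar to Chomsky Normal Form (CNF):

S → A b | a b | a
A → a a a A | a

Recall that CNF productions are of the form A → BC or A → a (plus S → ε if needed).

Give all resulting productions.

TB → b; TA → a; S → a; A → a; S → A TB; S → TA TB; A → TA X0; X0 → TA X1; X1 → TA A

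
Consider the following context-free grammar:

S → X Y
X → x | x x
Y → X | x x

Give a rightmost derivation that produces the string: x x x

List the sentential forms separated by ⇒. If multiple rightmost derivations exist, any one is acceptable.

S ⇒ X Y ⇒ X x x ⇒ x x x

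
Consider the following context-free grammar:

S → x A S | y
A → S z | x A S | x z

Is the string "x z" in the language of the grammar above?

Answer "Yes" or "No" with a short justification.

No - no valid derivation exists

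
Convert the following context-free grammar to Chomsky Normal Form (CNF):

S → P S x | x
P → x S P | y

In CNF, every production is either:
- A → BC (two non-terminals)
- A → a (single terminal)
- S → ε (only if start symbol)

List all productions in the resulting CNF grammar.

TX → x; S → x; P → y; S → P X0; X0 → S TX; P → TX X1; X1 → S P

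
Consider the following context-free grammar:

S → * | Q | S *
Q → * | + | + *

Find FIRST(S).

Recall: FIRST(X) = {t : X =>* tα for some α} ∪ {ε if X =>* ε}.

We compute FIRST(S) using the standard algorithm.
FIRST(Q) = {*, +}
FIRST(S) = {*, +}
Therefore, FIRST(S) = {*, +}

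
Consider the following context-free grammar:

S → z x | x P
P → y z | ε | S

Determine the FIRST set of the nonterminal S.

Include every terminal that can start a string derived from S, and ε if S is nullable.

We compute FIRST(S) using the standard algorithm.
FIRST(P) = {x, y, z, ε}
FIRST(S) = {x, z}
Therefore, FIRST(S) = {x, z}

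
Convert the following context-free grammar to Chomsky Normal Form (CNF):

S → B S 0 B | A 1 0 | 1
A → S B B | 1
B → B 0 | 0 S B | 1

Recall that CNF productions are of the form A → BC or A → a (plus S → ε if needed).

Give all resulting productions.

T0 → 0; T1 → 1; S → 1; A → 1; B → 1; S → B X0; X0 → S X1; X1 → T0 B; S → A X2; X2 → T1 T0; A → S X3; X3 → B B; B → B T0; B → T0 X4; X4 → S B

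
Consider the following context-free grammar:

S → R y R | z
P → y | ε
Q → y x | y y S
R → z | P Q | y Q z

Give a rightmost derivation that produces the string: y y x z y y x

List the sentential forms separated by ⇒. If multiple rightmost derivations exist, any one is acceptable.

S ⇒ R y R ⇒ R y P Q ⇒ R y P y x ⇒ R y y x ⇒ y Q z y y x ⇒ y y x z y y x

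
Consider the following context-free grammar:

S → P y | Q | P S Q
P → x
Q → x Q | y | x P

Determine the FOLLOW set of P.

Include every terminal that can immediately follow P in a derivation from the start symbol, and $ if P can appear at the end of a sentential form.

We compute FOLLOW(P) using the standard algorithm.
FOLLOW(S) starts with {$}.
FIRST(P) = {x}
FIRST(Q) = {x, y}
FIRST(S) = {x, y}
FOLLOW(P) = {$, x, y}
FOLLOW(Q) = {$, x, y}
FOLLOW(S) = {$, x, y}
Therefore, FOLLOW(P) = {$, x, y}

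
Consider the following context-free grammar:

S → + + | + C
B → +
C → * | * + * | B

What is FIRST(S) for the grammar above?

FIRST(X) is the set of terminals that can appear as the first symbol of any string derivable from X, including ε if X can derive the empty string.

We compute FIRST(S) using the standard algorithm.
FIRST(B) = {+}
FIRST(C) = {*, +}
FIRST(S) = {+}
Therefore, FIRST(S) = {+}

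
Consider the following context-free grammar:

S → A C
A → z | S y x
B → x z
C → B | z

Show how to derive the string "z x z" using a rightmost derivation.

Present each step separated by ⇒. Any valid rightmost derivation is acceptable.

S ⇒ A C ⇒ A B ⇒ A x z ⇒ z x z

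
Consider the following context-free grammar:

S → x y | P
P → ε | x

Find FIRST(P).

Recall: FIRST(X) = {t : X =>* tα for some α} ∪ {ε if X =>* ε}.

We compute FIRST(P) using the standard algorithm.
FIRST(P) = {x, ε}
FIRST(S) = {x, ε}
Therefore, FIRST(P) = {x, ε}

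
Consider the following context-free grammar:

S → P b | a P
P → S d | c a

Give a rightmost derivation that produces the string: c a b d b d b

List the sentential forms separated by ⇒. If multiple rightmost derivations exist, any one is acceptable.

S ⇒ P b ⇒ S d b ⇒ P b d b ⇒ S d b d b ⇒ P b d b d b ⇒ c a b d b d b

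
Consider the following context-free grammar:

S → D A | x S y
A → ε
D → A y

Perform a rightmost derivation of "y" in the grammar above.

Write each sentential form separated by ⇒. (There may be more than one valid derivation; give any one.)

S ⇒ D A ⇒ D ⇒ A y ⇒ y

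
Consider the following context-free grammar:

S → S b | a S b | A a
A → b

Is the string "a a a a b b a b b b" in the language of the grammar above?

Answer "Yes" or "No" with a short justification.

No - no valid derivation exists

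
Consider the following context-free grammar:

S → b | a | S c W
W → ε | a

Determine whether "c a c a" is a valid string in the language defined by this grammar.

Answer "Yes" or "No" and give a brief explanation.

No - no valid derivation exists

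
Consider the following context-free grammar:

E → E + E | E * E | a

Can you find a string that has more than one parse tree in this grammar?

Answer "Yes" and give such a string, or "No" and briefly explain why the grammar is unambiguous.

Yes - the string 'a + a + a * a * a' has two distinct parse trees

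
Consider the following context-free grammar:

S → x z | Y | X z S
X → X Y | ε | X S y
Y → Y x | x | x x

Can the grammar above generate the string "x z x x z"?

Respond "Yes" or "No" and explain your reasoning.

No - no valid derivation exists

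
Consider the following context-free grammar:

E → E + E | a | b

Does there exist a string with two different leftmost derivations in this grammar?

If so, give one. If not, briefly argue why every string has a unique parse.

Yes - the string 'a + a + a + a + a' has two distinct leftmost derivations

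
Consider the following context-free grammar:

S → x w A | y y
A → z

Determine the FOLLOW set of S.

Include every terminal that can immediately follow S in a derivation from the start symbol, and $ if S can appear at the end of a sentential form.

We compute FOLLOW(S) using the standard algorithm.
FOLLOW(S) starts with {$}.
FIRST(A) = {z}
FIRST(S) = {x, y}
FOLLOW(A) = {$}
FOLLOW(S) = {$}
Therefore, FOLLOW(S) = {$}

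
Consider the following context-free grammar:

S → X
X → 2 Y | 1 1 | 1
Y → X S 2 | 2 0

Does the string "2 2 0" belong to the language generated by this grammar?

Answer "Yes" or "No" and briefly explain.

Yes - a valid derivation exists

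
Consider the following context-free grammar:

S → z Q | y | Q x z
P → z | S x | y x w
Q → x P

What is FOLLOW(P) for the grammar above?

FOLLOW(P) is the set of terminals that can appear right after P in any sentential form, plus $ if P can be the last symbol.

We compute FOLLOW(P) using the standard algorithm.
FOLLOW(S) starts with {$}.
FIRST(P) = {x, y, z}
FIRST(Q) = {x}
FIRST(S) = {x, y, z}
FOLLOW(P) = {$, x}
FOLLOW(Q) = {$, x}
FOLLOW(S) = {$, x}
Therefore, FOLLOW(P) = {$, x}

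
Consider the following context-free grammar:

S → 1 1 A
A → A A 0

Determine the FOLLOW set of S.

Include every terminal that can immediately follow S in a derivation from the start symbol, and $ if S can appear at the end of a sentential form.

We compute FOLLOW(S) using the standard algorithm.
FOLLOW(S) starts with {$}.
FIRST(A) = {}
FIRST(S) = {1}
FOLLOW(A) = {$, 0}
FOLLOW(S) = {$}
Therefore, FOLLOW(S) = {$}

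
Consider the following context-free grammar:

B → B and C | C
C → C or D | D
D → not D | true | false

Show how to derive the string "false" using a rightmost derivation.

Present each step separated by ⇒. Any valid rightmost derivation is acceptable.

B ⇒ C ⇒ D ⇒ false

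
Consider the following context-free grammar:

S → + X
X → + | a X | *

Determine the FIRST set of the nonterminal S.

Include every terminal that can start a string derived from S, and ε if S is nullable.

We compute FIRST(S) using the standard algorithm.
FIRST(S) = {+}
FIRST(X) = {*, +, a}
Therefore, FIRST(S) = {+}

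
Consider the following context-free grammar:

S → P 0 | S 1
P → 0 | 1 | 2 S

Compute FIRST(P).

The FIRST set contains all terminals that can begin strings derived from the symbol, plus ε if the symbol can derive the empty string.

We compute FIRST(P) using the standard algorithm.
FIRST(P) = {0, 1, 2}
FIRST(S) = {0, 1, 2}
Therefore, FIRST(P) = {0, 1, 2}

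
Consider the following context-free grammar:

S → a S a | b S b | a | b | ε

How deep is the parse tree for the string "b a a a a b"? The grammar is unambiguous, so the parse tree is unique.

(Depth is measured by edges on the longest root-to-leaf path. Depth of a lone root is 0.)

4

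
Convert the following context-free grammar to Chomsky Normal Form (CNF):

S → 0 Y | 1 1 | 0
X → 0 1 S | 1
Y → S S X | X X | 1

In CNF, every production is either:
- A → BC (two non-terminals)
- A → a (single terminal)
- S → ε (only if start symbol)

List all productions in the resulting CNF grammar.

T0 → 0; T1 → 1; S → 0; X → 1; Y → 1; S → T0 Y; S → T1 T1; X → T0 X0; X0 → T1 S; Y → S X1; X1 → S X; Y → X X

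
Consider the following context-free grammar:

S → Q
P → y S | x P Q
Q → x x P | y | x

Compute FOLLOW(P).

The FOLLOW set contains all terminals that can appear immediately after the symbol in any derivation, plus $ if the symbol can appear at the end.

We compute FOLLOW(P) using the standard algorithm.
FOLLOW(S) starts with {$}.
FIRST(P) = {x, y}
FIRST(Q) = {x, y}
FIRST(S) = {x, y}
FOLLOW(P) = {$, x, y}
FOLLOW(Q) = {$, x, y}
FOLLOW(S) = {$, x, y}
Therefore, FOLLOW(P) = {$, x, y}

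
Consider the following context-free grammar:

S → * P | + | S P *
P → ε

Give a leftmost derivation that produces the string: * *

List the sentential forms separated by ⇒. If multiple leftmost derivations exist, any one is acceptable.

S ⇒ S P * ⇒ * P P * ⇒ * P * ⇒ * *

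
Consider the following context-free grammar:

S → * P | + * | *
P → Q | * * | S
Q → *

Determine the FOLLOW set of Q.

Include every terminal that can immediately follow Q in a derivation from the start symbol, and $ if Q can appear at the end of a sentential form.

We compute FOLLOW(Q) using the standard algorithm.
FOLLOW(S) starts with {$}.
FIRST(P) = {*, +}
FIRST(Q) = {*}
FIRST(S) = {*, +}
FOLLOW(P) = {$}
FOLLOW(Q) = {$}
FOLLOW(S) = {$}
Therefore, FOLLOW(Q) = {$}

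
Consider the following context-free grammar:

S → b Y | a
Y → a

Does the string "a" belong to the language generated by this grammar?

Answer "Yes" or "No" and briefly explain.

Yes - a valid derivation exists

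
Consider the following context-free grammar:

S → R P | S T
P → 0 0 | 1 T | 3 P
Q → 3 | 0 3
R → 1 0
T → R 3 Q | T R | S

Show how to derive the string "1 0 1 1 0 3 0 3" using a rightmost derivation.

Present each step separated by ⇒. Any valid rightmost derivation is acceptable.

S ⇒ R P ⇒ R 1 T ⇒ R 1 R 3 Q ⇒ R 1 R 3 0 3 ⇒ R 1 1 0 3 0 3 ⇒ 1 0 1 1 0 3 0 3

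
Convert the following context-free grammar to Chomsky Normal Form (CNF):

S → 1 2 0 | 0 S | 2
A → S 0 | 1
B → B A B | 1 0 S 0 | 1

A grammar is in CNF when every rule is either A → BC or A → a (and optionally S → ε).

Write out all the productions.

T1 → 1; T2 → 2; T0 → 0; S → 2; A → 1; B → 1; S → T1 X0; X0 → T2 T0; S → T0 S; A → S T0; B → B X1; X1 → A B; B → T1 X2; X2 → T0 X3; X3 → S T0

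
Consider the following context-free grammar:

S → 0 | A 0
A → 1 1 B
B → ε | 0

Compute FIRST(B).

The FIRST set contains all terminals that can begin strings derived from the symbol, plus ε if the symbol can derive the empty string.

We compute FIRST(B) using the standard algorithm.
FIRST(A) = {1}
FIRST(B) = {0, ε}
FIRST(S) = {0, 1}
Therefore, FIRST(B) = {0, ε}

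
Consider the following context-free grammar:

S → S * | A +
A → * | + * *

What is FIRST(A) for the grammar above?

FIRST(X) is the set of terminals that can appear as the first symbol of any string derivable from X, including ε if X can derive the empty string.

We compute FIRST(A) using the standard algorithm.
FIRST(A) = {*, +}
FIRST(S) = {*, +}
Therefore, FIRST(A) = {*, +}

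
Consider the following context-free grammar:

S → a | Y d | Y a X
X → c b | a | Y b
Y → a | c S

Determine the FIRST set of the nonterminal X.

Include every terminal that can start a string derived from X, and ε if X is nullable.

We compute FIRST(X) using the standard algorithm.
FIRST(S) = {a, c}
FIRST(X) = {a, c}
FIRST(Y) = {a, c}
Therefore, FIRST(X) = {a, c}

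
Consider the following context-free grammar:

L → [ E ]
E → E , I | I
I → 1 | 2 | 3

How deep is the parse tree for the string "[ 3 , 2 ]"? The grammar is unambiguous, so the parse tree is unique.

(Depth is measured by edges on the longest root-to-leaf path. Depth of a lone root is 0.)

4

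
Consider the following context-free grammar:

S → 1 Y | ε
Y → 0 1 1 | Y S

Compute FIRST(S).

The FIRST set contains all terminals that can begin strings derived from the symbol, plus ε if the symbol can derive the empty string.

We compute FIRST(S) using the standard algorithm.
FIRST(S) = {1, ε}
FIRST(Y) = {0}
Therefore, FIRST(S) = {1, ε}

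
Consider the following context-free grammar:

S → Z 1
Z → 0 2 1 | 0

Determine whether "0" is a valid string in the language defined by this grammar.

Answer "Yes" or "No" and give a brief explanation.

No - no valid derivation exists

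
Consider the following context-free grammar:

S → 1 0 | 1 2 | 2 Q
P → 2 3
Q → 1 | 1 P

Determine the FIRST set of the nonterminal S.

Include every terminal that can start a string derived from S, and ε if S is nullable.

We compute FIRST(S) using the standard algorithm.
FIRST(P) = {2}
FIRST(Q) = {1}
FIRST(S) = {1, 2}
Therefore, FIRST(S) = {1, 2}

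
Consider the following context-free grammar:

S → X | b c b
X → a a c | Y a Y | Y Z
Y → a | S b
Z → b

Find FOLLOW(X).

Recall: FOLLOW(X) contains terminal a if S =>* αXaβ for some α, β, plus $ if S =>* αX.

We compute FOLLOW(X) using the standard algorithm.
FOLLOW(S) starts with {$}.
FIRST(S) = {a, b}
FIRST(X) = {a, b}
FIRST(Y) = {a, b}
FIRST(Z) = {b}
FOLLOW(S) = {$, b}
FOLLOW(X) = {$, b}
FOLLOW(Y) = {$, a, b}
FOLLOW(Z) = {$, b}
Therefore, FOLLOW(X) = {$, b}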